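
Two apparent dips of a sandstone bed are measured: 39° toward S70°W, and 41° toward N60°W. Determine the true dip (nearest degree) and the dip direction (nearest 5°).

Each apparent-dip line lies in the plane. As unit vectors (x east, y north, z up), v₁ plunges 39°→S70°W and v₂ plunges 41°→N60°W.
Cross product v₁ × v₂ gives the pole to the plane: n ∝ (-0.412, 0.068, 0.449).
Dip δ = arctan(|n_h|/n_z) = arctan(0.417/0.449) = 42.9°.
Dip direction = azimuth of (n_x, n_y) = atan2(-0.412, 0.068) = 279°.

true dip 43°, dip direction 280°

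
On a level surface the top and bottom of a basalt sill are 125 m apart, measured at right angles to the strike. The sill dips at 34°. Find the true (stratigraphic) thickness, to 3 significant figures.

True thickness t = w · sin(dip) = 125 × sin 34°
t = 125 × 0.5592 = 69.899 m

69.9 m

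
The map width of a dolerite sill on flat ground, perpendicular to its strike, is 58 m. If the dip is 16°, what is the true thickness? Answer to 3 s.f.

16.0 m

True thickness t = w · sin(dip) = 58 × sin 16°
t = 58 × 0.2756 = 15.987 m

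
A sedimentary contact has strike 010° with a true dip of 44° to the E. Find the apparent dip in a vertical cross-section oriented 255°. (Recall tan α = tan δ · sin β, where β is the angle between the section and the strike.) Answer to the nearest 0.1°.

41.2°

The section lies 65° from the strike.
tan(apparent dip) = tan 44° · sin 65° = 0.8752
apparent dip = arctan 0.8752 = 41.19°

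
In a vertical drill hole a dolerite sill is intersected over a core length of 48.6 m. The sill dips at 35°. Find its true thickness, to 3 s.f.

39.8 m

True thickness t = h · cos(dip) = 48.6 × cos 35°
t = 48.6 × 0.8192 = 39.811 m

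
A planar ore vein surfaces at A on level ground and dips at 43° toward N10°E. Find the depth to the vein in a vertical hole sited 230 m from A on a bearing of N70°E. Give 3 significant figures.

The hole lies 60° from the dip direction, so the down-dip offset is 230 × cos 60° = 115.00 m.
Depth = down-dip offset × tan(dip) = 115.00 × tan 43° = 115.00 × 0.9325
Depth = 107.24 m

107 m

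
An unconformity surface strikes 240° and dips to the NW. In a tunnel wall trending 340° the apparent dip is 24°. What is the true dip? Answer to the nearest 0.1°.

24.3°

The section is 80° from the strike.
tan(true dip) = tan 24° / sin 80° = 0.4521
true dip = arctan 0.4521 = 24.33°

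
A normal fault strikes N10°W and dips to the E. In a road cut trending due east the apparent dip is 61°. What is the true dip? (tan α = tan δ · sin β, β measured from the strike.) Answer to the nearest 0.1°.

The section is 80° from the strike.
tan δ = tan α / sin β = tan 61° / sin 80° = 1.8040 / 0.9848 = 1.8319
δ = arctan(1.8319) = 61.37°

61.4°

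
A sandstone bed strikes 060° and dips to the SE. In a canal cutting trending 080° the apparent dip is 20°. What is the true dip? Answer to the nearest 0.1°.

46.8°

β = acute angle between strike 060° and section 080° = 20°.
tan δ = tan α / sin β = tan 20° / sin 20° = 0.3640 / 0.3420 = 1.0642
true dip = arctan 1.0642 = 46.78°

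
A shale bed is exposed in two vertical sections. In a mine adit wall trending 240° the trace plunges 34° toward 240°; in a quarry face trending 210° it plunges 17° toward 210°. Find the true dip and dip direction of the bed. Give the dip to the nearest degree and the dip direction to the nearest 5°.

true dip 41°, dip direction 280°

Each apparent-dip line lies in the plane. As unit vectors (x east, y north, z up), v₁ plunges 34°→240° and v₂ plunges 17°→210°.
n = v₁ × v₂ = (-0.342, 0.057, 0.396) (taken with n_z > 0).
tan δ = √(n_x²+n_y²)/n_z = 0.347/0.396, so δ = 41.2°.
Dip direction = azimuth of (n_x, n_y) = atan2(-0.342, 0.057) = 280°.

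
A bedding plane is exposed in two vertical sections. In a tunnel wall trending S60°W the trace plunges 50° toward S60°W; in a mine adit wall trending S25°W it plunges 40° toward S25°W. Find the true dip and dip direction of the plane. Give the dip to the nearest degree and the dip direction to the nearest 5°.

Each apparent-dip line lies in the plane. As unit vectors (x east, y north, z up), v₁ plunges 50°→S60°W and v₂ plunges 40°→S25°W.
The plane normal is n = v₁ × v₂ ∝ (-0.325, -0.110, 0.282).
Dip δ = arctan(|n_h|/n_z) = arctan(0.343/0.282) = 50.6°.
The horizontal component of n points toward azimuth atan2(n_x, n_y) = 251°, the dip direction.

true dip 51°, dip direction 250°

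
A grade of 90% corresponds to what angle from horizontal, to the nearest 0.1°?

42.0°

tan θ = 90/100 = 0.9000
θ = arctan(0.9000) = 41.99°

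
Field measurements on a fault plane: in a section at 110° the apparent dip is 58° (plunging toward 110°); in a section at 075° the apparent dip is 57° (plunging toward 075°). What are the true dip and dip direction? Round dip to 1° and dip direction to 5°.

Represent each trace as a vector plunging at its apparent dip toward its trend (east-north-up frame): v₁ = (0.498, -0.181, -0.848), v₂ = (0.526, 0.141, -0.839).
Cross product v₁ × v₂ gives the pole to the plane: n ∝ (0.272, -0.029, 0.166).
True dip = arccos(n_z / |n|) = arccos(0.5184) = 58.8°.
The horizontal component of n points toward azimuth atan2(n_x, n_y) = 96°, the dip direction.

true dip 59°, dip direction 095°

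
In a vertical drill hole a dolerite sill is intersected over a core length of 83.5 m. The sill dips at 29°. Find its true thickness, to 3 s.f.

73.0 m

True thickness t = h · cos(dip) = 83.5 × cos 29°
t = 83.5 × 0.8746 = 73.031 m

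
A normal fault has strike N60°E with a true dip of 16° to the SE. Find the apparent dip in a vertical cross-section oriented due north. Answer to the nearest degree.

14°

The strike is N60°E and the section trends due north; the acute angle between them is β = 60°.
tan α = tan 16° × sin 60° = 0.2867 × 0.8660 = 0.2483
α = arctan(0.2483) = 13.95°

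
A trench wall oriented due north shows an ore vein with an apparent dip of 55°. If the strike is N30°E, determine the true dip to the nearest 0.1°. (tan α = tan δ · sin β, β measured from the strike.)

β = acute angle between strike N30°E and section due north = 30°.
tan(true dip) = tan 55° / sin 30° = 2.8563
true dip = arctan 2.8563 = 70.70°

70.7°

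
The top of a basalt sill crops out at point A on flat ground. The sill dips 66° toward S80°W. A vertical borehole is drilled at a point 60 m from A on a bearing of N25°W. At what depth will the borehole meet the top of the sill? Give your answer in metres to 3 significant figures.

34.9 m

The hole lies 75° from the dip direction, so the down-dip offset is 60 × cos 75° = 15.53 m.
Depth = down-dip offset × tan(dip) = 15.53 × tan 66° = 15.53 × 2.2460
Depth = 34.88 m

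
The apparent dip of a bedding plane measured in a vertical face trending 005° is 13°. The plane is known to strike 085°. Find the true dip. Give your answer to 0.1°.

The section is 80° from the strike.
tan δ = tan α / sin β = tan 13° / sin 80° = 0.2309 / 0.9848 = 0.2344
true dip = arctan 0.2344 = 13.19°

13.2°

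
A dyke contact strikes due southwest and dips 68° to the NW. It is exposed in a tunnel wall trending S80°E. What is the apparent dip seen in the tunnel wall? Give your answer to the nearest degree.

The strike is due southwest and the section trends S80°E; the acute angle between them is β = 55°.
tan α = tan 68° × sin 55° = 2.4751 × 0.8192 = 2.0275
apparent dip = arctan 2.0275 = 63.75°

64°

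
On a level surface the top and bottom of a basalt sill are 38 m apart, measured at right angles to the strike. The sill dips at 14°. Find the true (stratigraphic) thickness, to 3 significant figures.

9.19 m

True thickness t = w · sin(dip) = 38 × sin 14°
t = 38 × 0.2419 = 9.193 m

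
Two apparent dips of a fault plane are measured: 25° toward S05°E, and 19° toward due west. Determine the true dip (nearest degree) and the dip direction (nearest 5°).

Each apparent-dip line lies in the plane. As unit vectors (x east, y north, z up), v₁ plunges 25°→S05°E and v₂ plunges 19°→due west.
Cross product v₁ × v₂ gives the pole to the plane: n ∝ (-0.294, -0.425, 0.854).
True dip = arccos(n_z / |n|) = arccos(0.8554) = 31.2°.
The horizontal component of n points toward azimuth atan2(n_x, n_y) = 215°, the dip direction.

true dip 31°, dip direction 215°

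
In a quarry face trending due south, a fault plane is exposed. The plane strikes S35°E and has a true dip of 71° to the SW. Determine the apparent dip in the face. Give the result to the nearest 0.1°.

Angle between strike (S35°E) and section (due south): β = 35°.
tan α = tan 71° × sin 35° = 2.9042 × 0.5736 = 1.6658
apparent dip = arctan 1.6658 = 59.02°

59.0°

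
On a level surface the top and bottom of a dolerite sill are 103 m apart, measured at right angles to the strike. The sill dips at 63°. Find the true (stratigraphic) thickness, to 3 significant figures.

91.8 m

True thickness t = w · sin(dip) = 103 × sin 63°
t = 103 × 0.8910 = 91.774 m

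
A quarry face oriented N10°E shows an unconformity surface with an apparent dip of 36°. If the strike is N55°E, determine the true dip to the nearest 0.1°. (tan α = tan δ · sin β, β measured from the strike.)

45.8°

The section is 45° from the strike.
tan(true dip) = tan 36° / sin 45° = 1.0275
δ = arctan(1.0275) = 45.78°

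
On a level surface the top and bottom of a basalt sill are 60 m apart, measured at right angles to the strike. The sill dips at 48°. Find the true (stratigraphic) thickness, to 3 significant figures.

True thickness t = w · sin(dip) = 60 × sin 48°
t = 60 × 0.7431 = 44.589 m

44.6 m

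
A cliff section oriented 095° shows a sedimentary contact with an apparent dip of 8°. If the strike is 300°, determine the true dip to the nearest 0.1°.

18.4°

β = acute angle between strike 300° and section 095° = 25°.
tan δ = tan α / sin β = tan 8° / sin 25° = 0.1405 / 0.4226 = 0.3325
true dip = arctan 0.3325 = 18.39°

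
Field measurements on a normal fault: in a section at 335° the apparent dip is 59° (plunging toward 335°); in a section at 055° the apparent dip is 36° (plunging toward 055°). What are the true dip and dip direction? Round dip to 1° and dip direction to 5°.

Each apparent-dip line lies in the plane. As unit vectors (x east, y north, z up), v₁ plunges 59°→335° and v₂ plunges 36°→055°.
n = v₁ × v₂ = (-0.123, 0.696, 0.410) (taken with n_z > 0).
Dip δ = arctan(|n_h|/n_z) = arctan(0.707/0.410) = 59.9°.
Dip direction = atan2(-0.123, 0.696) = 350° (azimuth of n's horizontal projection).

true dip 60°, dip direction 350°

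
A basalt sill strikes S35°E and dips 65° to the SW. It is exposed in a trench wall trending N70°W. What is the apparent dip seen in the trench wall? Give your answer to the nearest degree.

The section lies 35° from the strike.
tan(apparent dip) = tan 65° · sin 35° = 1.2300
α = arctan(1.2300) = 50.89°

51°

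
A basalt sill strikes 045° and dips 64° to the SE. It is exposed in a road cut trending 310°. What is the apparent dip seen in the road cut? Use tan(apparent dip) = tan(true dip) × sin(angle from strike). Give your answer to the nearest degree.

The section lies 85° from the strike.
tan(apparent dip) = tan 64° · sin 85° = 2.0425
apparent dip = arctan 2.0425 = 63.91°

64°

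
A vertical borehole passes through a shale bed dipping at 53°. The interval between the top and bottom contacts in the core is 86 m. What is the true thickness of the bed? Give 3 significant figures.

51.8 m

True thickness t = h · cos(dip) = 86 × cos 53°
t = 86 × 0.6018 = 51.756 m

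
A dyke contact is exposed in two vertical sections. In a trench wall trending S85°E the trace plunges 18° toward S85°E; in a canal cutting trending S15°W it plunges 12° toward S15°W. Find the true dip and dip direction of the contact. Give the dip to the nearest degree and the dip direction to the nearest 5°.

Represent each trace as a vector plunging at its apparent dip toward its trend (east-north-up frame): v₁ = (0.947, -0.083, -0.309), v₂ = (-0.253, -0.945, -0.208).
n = v₁ × v₂ = (0.275, -0.275, 0.916) (taken with n_z > 0).
Dip δ = arctan(|n_h|/n_z) = arctan(0.389/0.916) = 23.0°.
The horizontal component of n points toward azimuth atan2(n_x, n_y) = 135°, the dip direction.

true dip 23°, dip direction 135°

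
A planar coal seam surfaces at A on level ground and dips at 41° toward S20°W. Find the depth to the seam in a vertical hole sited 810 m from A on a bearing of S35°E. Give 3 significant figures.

404 m

The hole lies 55° from the dip direction, so the down-dip offset is 810 × cos 55° = 464.60 m.
Depth = down-dip offset × tan(dip) = 464.60 × tan 41° = 464.60 × 0.8693
Depth = 403.87 m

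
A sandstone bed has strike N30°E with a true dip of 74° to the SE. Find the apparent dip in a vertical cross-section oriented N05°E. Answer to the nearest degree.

The strike is N30°E and the section trends N05°E; the acute angle between them is β = 25°.
tan(apparent dip) = tan 74° · sin 25° = 1.4738
apparent dip = arctan 1.4738 = 55.84°

56°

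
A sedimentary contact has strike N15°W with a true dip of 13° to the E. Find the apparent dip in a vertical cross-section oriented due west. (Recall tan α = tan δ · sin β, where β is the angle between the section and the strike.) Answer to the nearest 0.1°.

12.6°

The strike is N15°W and the section trends due west; the acute angle between them is β = 75°.
tan α = tan 13° × sin 75° = 0.2309 × 0.9659 = 0.2230
α = arctan(0.2230) = 12.57°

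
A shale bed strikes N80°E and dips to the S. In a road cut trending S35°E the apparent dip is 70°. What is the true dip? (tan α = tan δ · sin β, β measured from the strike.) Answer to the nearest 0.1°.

71.7°

β = acute angle between strike N80°E and section S35°E = 65°.
tan δ = tan α / sin β = tan 70° / sin 65° = 2.7475 / 0.9063 = 3.0315
δ = arctan(3.0315) = 71.74°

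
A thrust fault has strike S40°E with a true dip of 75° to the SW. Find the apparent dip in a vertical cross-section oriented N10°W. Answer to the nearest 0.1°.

The section lies 30° from the strike.
tan(apparent dip) = tan 75° · sin 30° = 1.8660
apparent dip = arctan 1.8660 = 61.81°

61.8°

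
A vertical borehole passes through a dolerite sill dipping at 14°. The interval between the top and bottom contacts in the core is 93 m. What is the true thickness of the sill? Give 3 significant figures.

90.2 m

True thickness t = h · cos(dip) = 93 × cos 14°
t = 93 × 0.9703 = 90.238 m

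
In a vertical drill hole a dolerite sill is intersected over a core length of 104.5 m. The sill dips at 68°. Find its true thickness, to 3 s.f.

True thickness t = h · cos(dip) = 104.5 × cos 68°
t = 104.5 × 0.3746 = 39.146 m

39.1 m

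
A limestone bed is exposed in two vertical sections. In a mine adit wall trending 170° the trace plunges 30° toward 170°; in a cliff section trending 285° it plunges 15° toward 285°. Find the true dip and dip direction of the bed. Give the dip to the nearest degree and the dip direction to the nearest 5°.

The two traces are lines in the plane: v₁ = (sin 170°·cos 30°, cos 170°·cos 30°, −sin 30°), v₂ = (sin 285°·cos 15°, cos 285°·cos 15°, −sin 15°).
Cross product v₁ × v₂ gives the pole to the plane: n ∝ (-0.346, -0.505, 0.758).
True dip = arccos(n_z / |n|) = arccos(0.7779) = 38.9°.
Dip direction = atan2(-0.346, -0.505) = 214° (azimuth of n's horizontal projection).

true dip 39°, dip direction 215°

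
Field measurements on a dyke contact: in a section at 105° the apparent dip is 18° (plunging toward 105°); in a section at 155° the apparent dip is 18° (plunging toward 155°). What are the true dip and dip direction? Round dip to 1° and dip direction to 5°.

true dip 20°, dip direction 130°

The two traces are lines in the plane: v₁ = (sin 105°·cos 18°, cos 105°·cos 18°, −sin 18°), v₂ = (sin 155°·cos 18°, cos 155°·cos 18°, −sin 18°).
n = v₁ × v₂ = (0.190, -0.160, 0.693) (taken with n_z > 0).
True dip = arccos(n_z / |n|) = arccos(0.9413) = 19.7°.
The horizontal component of n points toward azimuth atan2(n_x, n_y) = 130°, the dip direction.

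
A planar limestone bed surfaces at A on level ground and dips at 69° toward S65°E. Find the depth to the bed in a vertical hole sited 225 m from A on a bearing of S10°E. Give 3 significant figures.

336 m

The hole lies 55° from the dip direction, so the down-dip offset is 225 × cos 55° = 129.05 m.
Depth = down-dip offset × tan(dip) = 129.05 × tan 69° = 129.05 × 2.6051
Depth = 336.20 m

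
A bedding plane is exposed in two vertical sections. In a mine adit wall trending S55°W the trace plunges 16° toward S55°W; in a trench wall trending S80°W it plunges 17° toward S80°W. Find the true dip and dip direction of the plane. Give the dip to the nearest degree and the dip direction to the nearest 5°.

The two traces are lines in the plane: v₁ = (sin 235°·cos 16°, cos 235°·cos 16°, −sin 16°), v₂ = (sin 260°·cos 17°, cos 260°·cos 17°, −sin 17°).
The plane normal is n = v₁ × v₂ ∝ (-0.115, -0.029, 0.388).
tan δ = √(n_x²+n_y²)/n_z = 0.119/0.388, so δ = 17.0°.
The horizontal component of n points toward azimuth atan2(n_x, n_y) = 256°, the dip direction.

true dip 17°, dip direction 255°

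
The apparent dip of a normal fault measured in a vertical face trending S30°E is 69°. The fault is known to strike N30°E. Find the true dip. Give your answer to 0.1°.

71.6°

β = acute angle between strike N30°E and section S30°E = 60°.
tan δ = tan α / sin β = tan 69° / sin 60° = 2.6051 / 0.8660 = 3.0081
true dip = arctan 3.0081 = 71.61°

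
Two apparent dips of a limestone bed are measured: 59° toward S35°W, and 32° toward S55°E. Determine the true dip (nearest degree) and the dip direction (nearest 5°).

Each apparent-dip line lies in the plane. As unit vectors (x east, y north, z up), v₁ plunges 59°→S35°W and v₂ plunges 32°→S55°E.
The plane normal is n = v₁ × v₂ ∝ (-0.193, -0.752, 0.437).
Dip δ = arctan(|n_h|/n_z) = arctan(0.776/0.437) = 60.6°.
The horizontal component of n points toward azimuth atan2(n_x, n_y) = 194°, the dip direction.

true dip 61°, dip direction 195°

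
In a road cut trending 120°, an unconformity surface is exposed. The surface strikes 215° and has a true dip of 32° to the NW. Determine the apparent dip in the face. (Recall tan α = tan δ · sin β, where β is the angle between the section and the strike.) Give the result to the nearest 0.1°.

The strike is 215° and the section trends 120°; the acute angle between them is β = 85°.
tan α = tan 32° × sin 85° = 0.6249 × 0.9962 = 0.6225
α = arctan(0.6225) = 31.90°

31.9°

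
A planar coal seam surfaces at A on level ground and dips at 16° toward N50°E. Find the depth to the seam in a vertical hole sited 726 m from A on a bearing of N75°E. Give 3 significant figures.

The hole lies 25° from the dip direction, so the down-dip offset is 726 × cos 25° = 657.98 m.
Depth = down-dip offset × tan(dip) = 657.98 × tan 16° = 657.98 × 0.2867
Depth = 188.67 m

189 m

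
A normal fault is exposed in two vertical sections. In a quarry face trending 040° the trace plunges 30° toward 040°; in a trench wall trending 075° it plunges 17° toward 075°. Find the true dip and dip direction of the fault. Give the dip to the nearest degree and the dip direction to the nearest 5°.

true dip 33°, dip direction 015°

Each apparent-dip line lies in the plane. As unit vectors (x east, y north, z up), v₁ plunges 30°→040° and v₂ plunges 17°→075°.
Cross product v₁ × v₂ gives the pole to the plane: n ∝ (0.070, 0.299, 0.475).
True dip = arccos(n_z / |n|) = arccos(0.8397) = 32.9°.
Dip direction = atan2(0.070, 0.299) = 13° (azimuth of n's horizontal projection).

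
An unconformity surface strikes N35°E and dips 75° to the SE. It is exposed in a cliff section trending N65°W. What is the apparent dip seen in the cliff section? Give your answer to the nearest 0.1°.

The section lies 80° from the strike.
tan α = tan 75° × sin 80° = 3.7321 × 0.9848 = 3.6754
α = arctan(3.6754) = 74.78°

74.8°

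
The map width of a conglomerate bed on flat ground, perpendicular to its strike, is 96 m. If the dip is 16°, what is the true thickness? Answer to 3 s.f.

26.5 m

True thickness t = w · sin(dip) = 96 × sin 16°
t = 96 × 0.2756 = 26.461 m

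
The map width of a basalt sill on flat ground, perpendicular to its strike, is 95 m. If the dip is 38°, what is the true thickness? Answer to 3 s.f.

True thickness t = w · sin(dip) = 95 × sin 38°
t = 95 × 0.6157 = 58.488 m

58.5 m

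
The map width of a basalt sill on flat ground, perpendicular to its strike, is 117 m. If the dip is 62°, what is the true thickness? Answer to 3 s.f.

True thickness t = w · sin(dip) = 117 × sin 62°
t = 117 × 0.8829 = 103.305 m

103 m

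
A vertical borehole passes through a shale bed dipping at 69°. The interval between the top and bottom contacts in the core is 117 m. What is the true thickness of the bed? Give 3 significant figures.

41.9 m

True thickness t = h · cos(dip) = 117 × cos 69°
t = 117 × 0.3584 = 41.929 m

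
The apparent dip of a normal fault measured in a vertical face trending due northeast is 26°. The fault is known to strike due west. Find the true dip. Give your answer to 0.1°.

34.6°

The section is 45° from the strike.
tan δ = tan α / sin β = tan 26° / sin 45° = 0.4877 / 0.7071 = 0.6898
true dip = arctan 0.6898 = 34.60°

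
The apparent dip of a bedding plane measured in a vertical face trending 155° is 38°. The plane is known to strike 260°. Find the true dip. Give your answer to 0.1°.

β = acute angle between strike 260° and section 155° = 75°.
tan(true dip) = tan 38° / sin 75° = 0.8088
true dip = arctan 0.8088 = 38.97°

39.0°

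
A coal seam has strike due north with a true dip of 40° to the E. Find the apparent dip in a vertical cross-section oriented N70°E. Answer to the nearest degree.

Angle between strike (due north) and section (N70°E): β = 70°.
tan(apparent dip) = tan 40° · sin 70° = 0.7885
apparent dip = arctan 0.7885 = 38.26°

38°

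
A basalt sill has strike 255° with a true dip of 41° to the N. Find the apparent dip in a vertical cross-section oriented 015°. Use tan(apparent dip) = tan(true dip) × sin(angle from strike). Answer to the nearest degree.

37°

The section lies 60° from the strike.
tan(apparent dip) = tan 41° · sin 60° = 0.7528
apparent dip = arctan 0.7528 = 36.97°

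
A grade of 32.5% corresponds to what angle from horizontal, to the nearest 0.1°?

18.0°

tan θ = 32.5/100 = 0.3250
θ = arctan(0.3250) = 18.00°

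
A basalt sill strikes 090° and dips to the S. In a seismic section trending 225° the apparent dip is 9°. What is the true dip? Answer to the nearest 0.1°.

The section is 45° from the strike.
tan(true dip) = tan 9° / sin 45° = 0.2240
δ = arctan(0.2240) = 12.63°

12.6°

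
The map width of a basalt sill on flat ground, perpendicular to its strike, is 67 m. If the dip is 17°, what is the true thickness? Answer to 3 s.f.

19.6 m

True thickness t = w · sin(dip) = 67 × sin 17°
t = 67 × 0.2924 = 19.589 m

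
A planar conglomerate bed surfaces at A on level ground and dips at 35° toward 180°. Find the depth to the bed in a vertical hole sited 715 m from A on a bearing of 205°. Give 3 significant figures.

The hole lies 25° from the dip direction, so the down-dip offset is 715 × cos 25° = 648.01 m.
Depth = down-dip offset × tan(dip) = 648.01 × tan 35° = 648.01 × 0.7002
Depth = 453.74 m

454 m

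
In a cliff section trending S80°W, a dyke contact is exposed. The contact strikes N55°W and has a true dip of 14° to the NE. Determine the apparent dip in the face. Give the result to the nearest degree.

10°

Angle between strike (N55°W) and section (S80°W): β = 45°.
tan α = tan 14° × sin 45° = 0.2493 × 0.7071 = 0.1763
apparent dip = arctan 0.1763 = 10.00°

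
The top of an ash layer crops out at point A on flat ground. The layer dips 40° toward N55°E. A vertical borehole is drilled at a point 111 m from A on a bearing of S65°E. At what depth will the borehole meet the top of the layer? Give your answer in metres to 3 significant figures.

46.6 m

The hole lies 60° from the dip direction, so the down-dip offset is 111 × cos 60° = 55.50 m.
Depth = down-dip offset × tan(dip) = 55.50 × tan 40° = 55.50 × 0.8391
Depth = 46.57 m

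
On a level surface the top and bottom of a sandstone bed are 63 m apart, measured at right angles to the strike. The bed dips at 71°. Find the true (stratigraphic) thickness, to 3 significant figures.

True thickness t = w · sin(dip) = 63 × sin 71°
t = 63 × 0.9455 = 59.568 m

59.6 m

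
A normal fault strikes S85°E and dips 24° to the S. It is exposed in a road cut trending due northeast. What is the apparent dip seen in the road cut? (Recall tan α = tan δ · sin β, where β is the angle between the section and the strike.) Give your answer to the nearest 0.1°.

Angle between strike (S85°E) and section (due northeast): β = 50°.
tan α = tan 24° × sin 50° = 0.4452 × 0.7660 = 0.3411
apparent dip = arctan 0.3411 = 18.83°

18.8°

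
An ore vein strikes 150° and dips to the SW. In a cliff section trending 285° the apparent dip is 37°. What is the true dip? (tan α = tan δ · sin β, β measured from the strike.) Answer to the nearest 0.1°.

46.8°

β = acute angle between strike 150° and section 285° = 45°.
tan(true dip) = tan 37° / sin 45° = 1.0657
δ = arctan(1.0657) = 46.82°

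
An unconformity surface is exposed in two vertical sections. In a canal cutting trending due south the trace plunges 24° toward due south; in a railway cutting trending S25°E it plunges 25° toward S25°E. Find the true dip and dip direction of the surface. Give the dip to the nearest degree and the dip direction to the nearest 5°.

true dip 25°, dip direction 160°

The two traces are lines in the plane: v₁ = (sin 180°·cos 24°, cos 180°·cos 24°, −sin 24°), v₂ = (sin 155°·cos 25°, cos 155°·cos 25°, −sin 25°).
n = v₁ × v₂ = (0.052, -0.156, 0.350) (taken with n_z > 0).
True dip = arccos(n_z / |n|) = arccos(0.9052) = 25.1°.
Dip direction = atan2(0.052, -0.156) = 162° (azimuth of n's horizontal projection).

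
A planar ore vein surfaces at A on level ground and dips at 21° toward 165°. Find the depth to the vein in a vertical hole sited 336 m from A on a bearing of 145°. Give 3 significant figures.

121 m

The hole lies 20° from the dip direction, so the down-dip offset is 336 × cos 20° = 315.74 m.
Depth = down-dip offset × tan(dip) = 315.74 × tan 21° = 315.74 × 0.3839
Depth = 121.20 m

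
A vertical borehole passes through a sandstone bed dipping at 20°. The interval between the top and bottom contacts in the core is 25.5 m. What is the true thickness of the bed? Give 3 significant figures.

24.0 m

True thickness t = h · cos(dip) = 25.5 × cos 20°
t = 25.5 × 0.9397 = 23.962 m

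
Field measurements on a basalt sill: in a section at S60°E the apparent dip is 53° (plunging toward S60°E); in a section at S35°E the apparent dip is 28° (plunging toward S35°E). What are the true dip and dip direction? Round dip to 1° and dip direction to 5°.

true dip 64°, dip direction 070°

Each apparent-dip line lies in the plane. As unit vectors (x east, y north, z up), v₁ plunges 53°→S60°E and v₂ plunges 28°→S35°E.
Cross product v₁ × v₂ gives the pole to the plane: n ∝ (0.436, 0.160, 0.225).
tan δ = √(n_x²+n_y²)/n_z = 0.465/0.225, so δ = 64.2°.
The horizontal component of n points toward azimuth atan2(n_x, n_y) = 70°, the dip direction.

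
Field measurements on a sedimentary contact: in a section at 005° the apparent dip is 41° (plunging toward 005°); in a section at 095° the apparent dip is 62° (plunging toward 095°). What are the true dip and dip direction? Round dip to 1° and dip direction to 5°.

true dip 64°, dip direction 070°

Each apparent-dip line lies in the plane. As unit vectors (x east, y north, z up), v₁ plunges 41°→005° and v₂ plunges 62°→095°.
n = v₁ × v₂ = (0.691, 0.249, 0.354) (taken with n_z > 0).
Dip δ = arctan(|n_h|/n_z) = arctan(0.734/0.354) = 64.2°.
Dip direction = azimuth of (n_x, n_y) = atan2(0.691, 0.249) = 70°.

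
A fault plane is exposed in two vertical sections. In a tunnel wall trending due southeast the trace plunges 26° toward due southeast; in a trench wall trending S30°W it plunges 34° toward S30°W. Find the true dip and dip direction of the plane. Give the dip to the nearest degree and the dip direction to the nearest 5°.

true dip 37°, dip direction 185°

Represent each trace as a vector plunging at its apparent dip toward its trend (east-north-up frame): v₁ = (0.636, -0.636, -0.438), v₂ = (-0.415, -0.718, -0.559).
Cross product v₁ × v₂ gives the pole to the plane: n ∝ (-0.041, -0.537, 0.720).
tan δ = √(n_x²+n_y²)/n_z = 0.539/0.720, so δ = 36.8°.
The horizontal component of n points toward azimuth atan2(n_x, n_y) = 184°, the dip direction.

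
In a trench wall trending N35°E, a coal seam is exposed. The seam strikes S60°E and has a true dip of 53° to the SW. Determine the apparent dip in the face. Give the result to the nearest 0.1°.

The section lies 85° from the strike.
tan α = tan 53° × sin 85° = 1.3270 × 0.9962 = 1.3220
apparent dip = arctan 1.3220 = 52.89°

52.9°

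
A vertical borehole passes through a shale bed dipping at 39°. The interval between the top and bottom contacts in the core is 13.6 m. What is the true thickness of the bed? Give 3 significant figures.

10.6 m

True thickness t = h · cos(dip) = 13.6 × cos 39°
t = 13.6 × 0.7771 = 10.569 m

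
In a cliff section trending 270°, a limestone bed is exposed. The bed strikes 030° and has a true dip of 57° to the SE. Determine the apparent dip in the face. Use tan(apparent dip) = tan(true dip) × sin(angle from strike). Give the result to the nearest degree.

53°

The strike is 030° and the section trends 270°; the acute angle between them is β = 60°.
tan α = tan 57° × sin 60° = 1.5399 × 0.8660 = 1.3336
α = arctan(1.3336) = 53.13°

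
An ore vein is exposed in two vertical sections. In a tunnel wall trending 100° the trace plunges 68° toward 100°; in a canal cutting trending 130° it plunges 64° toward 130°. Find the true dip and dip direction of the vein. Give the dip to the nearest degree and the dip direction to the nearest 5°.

The two traces are lines in the plane: v₁ = (sin 100°·cos 68°, cos 100°·cos 68°, −sin 68°), v₂ = (sin 130°·cos 64°, cos 130°·cos 64°, −sin 64°).
Cross product v₁ × v₂ gives the pole to the plane: n ∝ (0.203, -0.020, 0.082).
tan δ = √(n_x²+n_y²)/n_z = 0.204/0.082, so δ = 68.1°.
Dip direction = azimuth of (n_x, n_y) = atan2(0.203, -0.020) = 96°.

true dip 68°, dip direction 095°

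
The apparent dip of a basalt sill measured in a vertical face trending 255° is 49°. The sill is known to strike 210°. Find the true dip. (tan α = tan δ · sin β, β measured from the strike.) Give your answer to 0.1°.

The section is 45° from the strike.
tan δ = tan α / sin β = tan 49° / sin 45° = 1.1504 / 0.7071 = 1.6269
δ = arctan(1.6269) = 58.42°

58.4°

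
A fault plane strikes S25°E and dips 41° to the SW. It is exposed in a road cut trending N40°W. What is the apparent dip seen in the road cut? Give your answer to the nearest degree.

13°

The strike is S25°E and the section trends N40°W; the acute angle between them is β = 15°.
tan(apparent dip) = tan 41° · sin 15° = 0.2250
α = arctan(0.2250) = 12.68°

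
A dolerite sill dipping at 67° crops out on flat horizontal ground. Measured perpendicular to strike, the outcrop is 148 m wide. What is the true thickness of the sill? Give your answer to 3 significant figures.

True thickness t = w · sin(dip) = 148 × sin 67°
t = 148 × 0.9205 = 136.235 m

136 m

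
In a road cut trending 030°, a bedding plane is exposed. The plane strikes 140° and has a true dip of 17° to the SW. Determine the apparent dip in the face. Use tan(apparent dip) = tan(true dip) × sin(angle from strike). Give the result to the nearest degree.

Angle between strike (140°) and section (030°): β = 70°.
tan α = tan 17° × sin 70° = 0.3057 × 0.9397 = 0.2873
α = arctan(0.2873) = 16.03°

16°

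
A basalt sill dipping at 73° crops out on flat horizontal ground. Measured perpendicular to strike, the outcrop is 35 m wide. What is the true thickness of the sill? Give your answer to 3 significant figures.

True thickness t = w · sin(dip) = 35 × sin 73°
t = 35 × 0.9563 = 33.471 m

33.5 m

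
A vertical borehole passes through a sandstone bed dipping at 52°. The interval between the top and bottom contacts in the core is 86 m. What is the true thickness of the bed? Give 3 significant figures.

True thickness t = h · cos(dip) = 86 × cos 52°
t = 86 × 0.6157 = 52.947 m

52.9 m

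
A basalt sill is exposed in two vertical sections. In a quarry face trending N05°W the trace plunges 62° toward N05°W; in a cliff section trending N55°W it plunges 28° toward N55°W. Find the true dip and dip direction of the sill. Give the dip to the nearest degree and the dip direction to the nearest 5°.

The two traces are lines in the plane: v₁ = (sin 355°·cos 62°, cos 355°·cos 62°, −sin 62°), v₂ = (sin 305°·cos 28°, cos 305°·cos 28°, −sin 28°).
The plane normal is n = v₁ × v₂ ∝ (0.228, 0.619, 0.318).
tan δ = √(n_x²+n_y²)/n_z = 0.660/0.318, so δ = 64.3°.
Dip direction = atan2(0.228, 0.619) = 20° (azimuth of n's horizontal projection).

true dip 64°, dip direction 020°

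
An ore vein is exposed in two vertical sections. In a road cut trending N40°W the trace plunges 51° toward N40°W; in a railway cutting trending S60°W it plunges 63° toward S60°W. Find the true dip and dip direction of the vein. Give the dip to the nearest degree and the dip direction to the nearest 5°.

true dip 65°, dip direction 265°

Represent each trace as a vector plunging at its apparent dip toward its trend (east-north-up frame): v₁ = (-0.405, 0.482, -0.777), v₂ = (-0.393, -0.227, -0.891).
Cross product v₁ × v₂ gives the pole to the plane: n ∝ (-0.606, -0.055, 0.281).
True dip = arccos(n_z / |n|) = arccos(0.4197) = 65.2°.
Dip direction = atan2(-0.606, -0.055) = 265° (azimuth of n's horizontal projection).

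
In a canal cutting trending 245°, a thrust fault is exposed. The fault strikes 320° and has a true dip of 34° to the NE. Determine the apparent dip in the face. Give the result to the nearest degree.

The section lies 75° from the strike.
tan α = tan 34° × sin 75° = 0.6745 × 0.9659 = 0.6515
apparent dip = arctan 0.6515 = 33.09°

33°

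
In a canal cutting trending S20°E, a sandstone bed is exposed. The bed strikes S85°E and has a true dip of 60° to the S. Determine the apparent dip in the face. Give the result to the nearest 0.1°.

The strike is S85°E and the section trends S20°E; the acute angle between them is β = 65°.
tan α = tan 60° × sin 65° = 1.7321 × 0.9063 = 1.5698
apparent dip = arctan 1.5698 = 57.50°

57.5°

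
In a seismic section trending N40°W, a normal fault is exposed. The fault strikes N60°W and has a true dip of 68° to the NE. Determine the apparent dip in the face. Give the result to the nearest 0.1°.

40.2°

The section lies 20° from the strike.
tan(apparent dip) = tan 68° · sin 20° = 0.8465
α = arctan(0.8465) = 40.25°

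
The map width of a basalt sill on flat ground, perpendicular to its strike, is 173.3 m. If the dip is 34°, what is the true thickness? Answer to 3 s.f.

96.9 m

True thickness t = w · sin(dip) = 173.3 × sin 34°
t = 173.3 × 0.5592 = 96.908 m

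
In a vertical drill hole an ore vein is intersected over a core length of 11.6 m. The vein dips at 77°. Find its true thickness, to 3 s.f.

2.61 m

True thickness t = h · cos(dip) = 11.6 × cos 77°
t = 11.6 × 0.2250 = 2.609 m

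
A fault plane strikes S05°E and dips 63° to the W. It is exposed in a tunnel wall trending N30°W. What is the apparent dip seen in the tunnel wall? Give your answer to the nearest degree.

The section lies 25° from the strike.
tan α = tan 63° × sin 25° = 1.9626 × 0.4226 = 0.8294
apparent dip = arctan 0.8294 = 39.67°

40°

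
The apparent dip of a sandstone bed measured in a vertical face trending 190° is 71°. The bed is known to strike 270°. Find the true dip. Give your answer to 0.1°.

The section is 80° from the strike.
tan(true dip) = tan 71° / sin 80° = 2.9490
δ = arctan(2.9490) = 71.27°

71.3°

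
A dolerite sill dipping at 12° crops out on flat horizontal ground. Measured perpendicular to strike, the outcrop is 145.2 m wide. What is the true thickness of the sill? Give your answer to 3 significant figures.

True thickness t = w · sin(dip) = 145.2 × sin 12°
t = 145.2 × 0.2079 = 30.189 m

30.2 m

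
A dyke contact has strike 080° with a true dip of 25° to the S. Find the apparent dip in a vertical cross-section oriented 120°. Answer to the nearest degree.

17°

The strike is 080° and the section trends 120°; the acute angle between them is β = 40°.
tan α = tan 25° × sin 40° = 0.4663 × 0.6428 = 0.2997
α = arctan(0.2997) = 16.69°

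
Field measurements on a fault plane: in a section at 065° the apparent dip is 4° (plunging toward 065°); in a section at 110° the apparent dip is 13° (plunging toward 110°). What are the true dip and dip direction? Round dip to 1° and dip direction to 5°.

Each apparent-dip line lies in the plane. As unit vectors (x east, y north, z up), v₁ plunges 4°→065° and v₂ plunges 13°→110°.
n = v₁ × v₂ = (0.118, -0.140, 0.687) (taken with n_z > 0).
True dip = arccos(n_z / |n|) = arccos(0.9664) = 14.9°.
The horizontal component of n points toward azimuth atan2(n_x, n_y) = 140°, the dip direction.

true dip 15°, dip direction 140°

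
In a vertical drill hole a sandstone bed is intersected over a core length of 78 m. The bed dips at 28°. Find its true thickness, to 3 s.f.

True thickness t = h · cos(dip) = 78 × cos 28°
t = 78 × 0.8829 = 68.870 m

68.9 m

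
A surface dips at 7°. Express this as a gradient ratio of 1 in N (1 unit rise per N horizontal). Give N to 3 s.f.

1 : N means tan θ = 1/N, so N = 1/tan 7° = 1/0.1228

1 in 8.14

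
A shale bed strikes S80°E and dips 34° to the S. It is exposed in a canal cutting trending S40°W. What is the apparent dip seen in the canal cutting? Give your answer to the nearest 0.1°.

30.3°

The strike is S80°E and the section trends S40°W; the acute angle between them is β = 60°.
tan α = tan 34° × sin 60° = 0.6745 × 0.8660 = 0.5841
α = arctan(0.5841) = 30.29°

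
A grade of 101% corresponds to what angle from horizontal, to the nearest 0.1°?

45.3°

tan θ = 101/100 = 1.0100
θ = arctan(1.0100) = 45.29°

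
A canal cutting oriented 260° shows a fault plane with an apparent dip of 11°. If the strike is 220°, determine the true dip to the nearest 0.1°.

The section is 40° from the strike.
tan δ = tan α / sin β = tan 11° / sin 40° = 0.1944 / 0.6428 = 0.3024
true dip = arctan 0.3024 = 16.83°

16.8°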